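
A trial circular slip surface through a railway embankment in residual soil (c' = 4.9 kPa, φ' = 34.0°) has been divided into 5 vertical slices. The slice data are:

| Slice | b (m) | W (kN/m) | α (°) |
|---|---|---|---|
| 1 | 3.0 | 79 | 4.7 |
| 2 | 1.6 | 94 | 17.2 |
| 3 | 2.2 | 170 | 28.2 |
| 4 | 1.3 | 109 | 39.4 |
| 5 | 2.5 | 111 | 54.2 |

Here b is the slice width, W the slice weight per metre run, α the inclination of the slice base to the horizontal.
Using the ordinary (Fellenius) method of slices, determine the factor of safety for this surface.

FS = 1.39

Ordinary method of slices: FS = Σ[c'·Δl_i + (W_i cosα_i)·tanφ'] / Σ W_i sinα_i, with Δl_i = b_i / cosα_i.
Slice 1: Δl = 3.0/cos4.7° = 3.010 m; N'_1 = 79·cos4.7° = 78.7; c'Δl = 14.75; W sinα = 6.5
Slice 2: Δl = 1.6/cos17.2° = 1.675 m; N'_2 = 94·cos17.2° = 89.8; c'Δl = 8.21; W sinα = 27.8
Slice 3: Δl = 2.2/cos28.2° = 2.496 m; N'_3 = 170·cos28.2° = 149.8; c'Δl = 12.23; W sinα = 80.3
Slice 4: Δl = 1.3/cos39.4° = 1.682 m; N'_4 = 109·cos39.4° = 84.2; c'Δl = 8.24; W sinα = 69.2
Slice 5: Δl = 2.5/cos54.2° = 4.274 m; N'_5 = 111·cos54.2° = 64.9; c'Δl = 20.94; W sinα = 90.0
Σc'Δl = 64.4 kN/m; ΣN' = 467.5 kN/m; ΣW sinα = 273.8 kN/m
Resisting = 64.4 + 467.5·tan34.0° = 64.4 + 315.3 = 379.7 kN/m
FS = 379.7 / 273.8 = 1.387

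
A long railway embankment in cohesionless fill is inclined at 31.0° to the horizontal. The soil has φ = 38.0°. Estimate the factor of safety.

FS = 1.30

For a dry cohesionless infinite slope the factor of safety is FS = tanφ / tanβ.
FS = tan38.0° / tan31.0° = 0.7813 / 0.6009 = 1.300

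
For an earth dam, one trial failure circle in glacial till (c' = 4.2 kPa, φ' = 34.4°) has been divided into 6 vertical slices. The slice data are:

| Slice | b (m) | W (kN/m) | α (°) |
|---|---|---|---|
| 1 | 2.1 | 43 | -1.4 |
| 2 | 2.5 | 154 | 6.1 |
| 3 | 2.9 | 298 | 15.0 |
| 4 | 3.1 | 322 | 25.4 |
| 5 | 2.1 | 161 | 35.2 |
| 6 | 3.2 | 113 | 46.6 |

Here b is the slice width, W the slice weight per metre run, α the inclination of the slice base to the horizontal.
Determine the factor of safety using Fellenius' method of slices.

Ordinary method of slices: FS = Σ[c'·Δl_i + (W_i cosα_i)·tanφ'] / Σ W_i sinα_i, with Δl_i = b_i / cosα_i.
Slice 1: Δl = 2.1/cos(-1.4°) = 2.101 m; N'_1 = 43·cos(-1.4°) = 43.0; c'Δl = 8.82; W sinα = -1.1
Slice 2: Δl = 2.5/cos6.1° = 2.514 m; N'_2 = 154·cos6.1° = 153.1; c'Δl = 10.56; W sinα = 16.4
Slice 3: Δl = 2.9/cos15.0° = 3.002 m; N'_3 = 298·cos15.0° = 287.8; c'Δl = 12.61; W sinα = 77.1
Slice 4: Δl = 3.1/cos25.4° = 3.432 m; N'_4 = 322·cos25.4° = 290.9; c'Δl = 14.41; W sinα = 138.1
Slice 5: Δl = 2.1/cos35.2° = 2.570 m; N'_5 = 161·cos35.2° = 131.6; c'Δl = 10.79; W sinα = 92.8
Slice 6: Δl = 3.2/cos46.6° = 4.657 m; N'_6 = 113·cos46.6° = 77.6; c'Δl = 19.56; W sinα = 82.1
Σc'Δl = 76.8 kN/m; ΣN' = 984.0 kN/m; ΣW sinα = 405.5 kN/m
Resisting = 76.8 + 984.0·tan34.4° = 76.8 + 673.8 = 750.5 kN/m
FS = 750.5 / 405.5 = 1.851

FS = 1.85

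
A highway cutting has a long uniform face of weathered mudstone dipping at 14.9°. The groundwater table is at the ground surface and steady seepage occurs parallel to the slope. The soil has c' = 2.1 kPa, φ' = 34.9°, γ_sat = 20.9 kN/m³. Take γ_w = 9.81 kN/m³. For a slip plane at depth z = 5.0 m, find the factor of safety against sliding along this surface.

With seepage parallel to the slope and the water table at the surface, the effective normal stress on the slip plane uses the buoyant unit weight γ' = γ_sat − γ_w while the driving shear stress uses γ_sat:
FS = [c' + γ' z cos²β tanφ'] / [γ_sat z sinβ cosβ]
γ' = 20.9 − 9.81 = 11.09 kN/m³
Numerator = 2.1 + 11.09·5.0·cos²14.9°·tan34.9° = 2.1 + 11.09·5.0·0.9339·0.6976 = 38.225 kPa
Denominator = 20.9·5.0·sin14.9°·cos14.9° = 20.9·5.0·0.2571·0.9664 = 25.967 kPa
FS = 38.225 / 25.967 = 1.472

FS = 1.47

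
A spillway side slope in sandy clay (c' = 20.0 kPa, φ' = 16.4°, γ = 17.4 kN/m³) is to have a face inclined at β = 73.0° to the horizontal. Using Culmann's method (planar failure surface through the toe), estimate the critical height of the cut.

H_c = 9.38 m

Culmann's analysis gives the critical failure plane at α_cr = (β + φ')/2 = (73.0 + 16.4)/2 = 44.7°, and the critical height
H_c = (4c'/γ) · sinβ cosφ' / [1 − cos(β − φ')]
    = (4·20.0/17.4) · sin73.0°·cos16.4° / [1 − cos(56.6°)]
    = 4.598 · 0.9563·0.9593 / [1 − 0.5505]
    = 4.598 · 0.9174 / 0.4495
    = 9.38 m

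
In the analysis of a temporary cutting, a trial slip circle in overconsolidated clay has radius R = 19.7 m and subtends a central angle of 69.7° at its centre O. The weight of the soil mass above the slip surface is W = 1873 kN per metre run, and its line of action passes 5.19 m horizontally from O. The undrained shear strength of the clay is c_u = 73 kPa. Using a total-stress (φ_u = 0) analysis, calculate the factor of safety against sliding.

FS = 3.55

Taking moments about the centre O, the resisting moment is provided by the undrained shear strength acting along the arc:
Arc length L_a = R·θ = 19.7·(69.7°·π/180) = 19.7·1.2165 = 23.96 m
M_R = c_u·L_a·R = 73·23.96·19.7 = 34464.0 kN·m/m
M_D = W·d = 1873·5.19 = 9720.9 kN·m/m
FS = M_R / M_D = 34464.0 / 9720.9 = 3.545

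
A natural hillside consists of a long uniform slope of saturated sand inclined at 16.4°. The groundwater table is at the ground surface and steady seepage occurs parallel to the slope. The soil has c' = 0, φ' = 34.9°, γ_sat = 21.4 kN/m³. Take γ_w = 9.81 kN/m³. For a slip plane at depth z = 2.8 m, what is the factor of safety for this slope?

FS = 1.28

With seepage parallel to the slope and the water table at the surface, the effective normal stress on the slip plane uses the buoyant unit weight γ' = γ_sat − γ_w while the driving shear stress uses γ_sat:
FS = [c' + γ' z cos²β tanφ'] / [γ_sat z sinβ cosβ]
(For c' = 0 this reduces to FS = (γ'/γ_sat)·tanφ'/tanβ.)
γ' = 21.4 − 9.81 = 11.59 kN/m³
Numerator = 0.0 + 11.59·2.8·cos²16.4°·tan34.9° = 0.0 + 11.59·2.8·0.9203·0.6976 = 20.834 kPa
Denominator = 21.4·2.8·sin16.4°·cos16.4° = 21.4·2.8·0.2823·0.9593 = 16.230 kPa
FS = 20.834 / 16.230 = 1.284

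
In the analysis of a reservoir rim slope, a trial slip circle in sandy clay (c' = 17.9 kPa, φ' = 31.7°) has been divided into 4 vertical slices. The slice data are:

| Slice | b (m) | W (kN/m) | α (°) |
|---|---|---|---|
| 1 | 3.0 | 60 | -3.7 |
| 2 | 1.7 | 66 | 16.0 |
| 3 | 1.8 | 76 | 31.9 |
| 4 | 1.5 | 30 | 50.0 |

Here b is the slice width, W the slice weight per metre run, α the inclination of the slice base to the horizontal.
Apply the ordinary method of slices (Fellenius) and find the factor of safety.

Ordinary method of slices: FS = Σ[c'·Δl_i + (W_i cosα_i)·tanφ'] / Σ W_i sinα_i, with Δl_i = b_i / cosα_i.
Slice 1: Δl = 3.0/cos(-3.7°) = 3.006 m; N'_1 = 60·cos(-3.7°) = 59.9; c'Δl = 53.81; W sinα = -3.9
Slice 2: Δl = 1.7/cos16.0° = 1.769 m; N'_2 = 66·cos16.0° = 63.4; c'Δl = 31.66; W sinα = 18.2
Slice 3: Δl = 1.8/cos31.9° = 2.120 m; N'_3 = 76·cos31.9° = 64.5; c'Δl = 37.95; W sinα = 40.2
Slice 4: Δl = 1.5/cos50.0° = 2.334 m; N'_4 = 30·cos50.0° = 19.3; c'Δl = 41.77; W sinα = 23.0
Σc'Δl = 165.2 kN/m; ΣN' = 207.1 kN/m; ΣW sinα = 77.5 kN/m
Resisting = 165.2 + 207.1·tan31.7° = 165.2 + 127.9 = 293.1 kN/m
FS = 293.1 / 77.5 = 3.784

FS = 3.78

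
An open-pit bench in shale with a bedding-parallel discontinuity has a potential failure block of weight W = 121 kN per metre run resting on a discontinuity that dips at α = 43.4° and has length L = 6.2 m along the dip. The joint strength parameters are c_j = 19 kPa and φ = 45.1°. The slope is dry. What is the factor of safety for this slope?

Resolving the block weight along and normal to the plane and applying the Mohr–Coulomb strength on the joint:
N' = W cosα = 121·cos43.4° = 87.9 kN/m
Driving force T = W sinα = 121·sin43.4° = 83.1 kN/m
Resisting force R = c_j·L + N'·tanφ = 19·6.2 + 87.9·tan45.1° = 117.8 + 88.2 = 206.0 kN/m
FS = R / T = 206.0 / 83.1 = 2.478

FS = 2.48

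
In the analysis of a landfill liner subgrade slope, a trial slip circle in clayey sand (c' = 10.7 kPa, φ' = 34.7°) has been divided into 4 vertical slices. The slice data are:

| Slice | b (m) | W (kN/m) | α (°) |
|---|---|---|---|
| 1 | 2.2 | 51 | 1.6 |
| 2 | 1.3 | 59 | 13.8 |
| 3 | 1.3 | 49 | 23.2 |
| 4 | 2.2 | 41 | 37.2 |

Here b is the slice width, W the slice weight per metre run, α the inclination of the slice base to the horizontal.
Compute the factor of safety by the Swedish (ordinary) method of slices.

FS = 3.55

Ordinary method of slices: FS = Σ[c'·Δl_i + (W_i cosα_i)·tanφ'] / Σ W_i sinα_i, with Δl_i = b_i / cosα_i.
Slice 1: Δl = 2.2/cos1.6° = 2.201 m; N'_1 = 51·cos1.6° = 51.0; c'Δl = 23.55; W sinα = 1.4
Slice 2: Δl = 1.3/cos13.8° = 1.339 m; N'_2 = 59·cos13.8° = 57.3; c'Δl = 14.32; W sinα = 14.1
Slice 3: Δl = 1.3/cos23.2° = 1.414 m; N'_3 = 49·cos23.2° = 45.0; c'Δl = 15.13; W sinα = 19.3
Slice 4: Δl = 2.2/cos37.2° = 2.762 m; N'_4 = 41·cos37.2° = 32.7; c'Δl = 29.55; W sinα = 24.8
Σc'Δl = 82.6 kN/m; ΣN' = 186.0 kN/m; ΣW sinα = 59.6 kN/m
Resisting = 82.6 + 186.0·tan34.7° = 82.6 + 128.8 = 211.3 kN/m
FS = 211.3 / 59.6 = 3.546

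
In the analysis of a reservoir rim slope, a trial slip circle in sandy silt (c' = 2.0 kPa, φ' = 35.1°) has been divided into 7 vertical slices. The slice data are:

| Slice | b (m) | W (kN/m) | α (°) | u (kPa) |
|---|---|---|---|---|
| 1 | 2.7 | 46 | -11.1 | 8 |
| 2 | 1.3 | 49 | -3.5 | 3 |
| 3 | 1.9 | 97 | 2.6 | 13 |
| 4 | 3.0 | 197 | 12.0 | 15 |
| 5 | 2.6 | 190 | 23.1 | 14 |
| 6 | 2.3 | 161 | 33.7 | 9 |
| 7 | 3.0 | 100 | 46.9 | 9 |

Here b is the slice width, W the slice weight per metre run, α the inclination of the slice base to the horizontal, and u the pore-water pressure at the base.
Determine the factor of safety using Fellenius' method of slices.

FS = 1.60

Ordinary method of slices: FS = Σ[c'·Δl_i + (W_i cosα_i − u_i·Δl_i)·tanφ'] / Σ W_i sinα_i, with Δl_i = b_i / cosα_i.
Slice 1: Δl = 2.7/cos(-11.1°) = 2.751 m; N'_1 = 46·cos(-11.1°) − 8·2.751 = 23.1; c'Δl = 5.50; W sinα = -8.9
Slice 2: Δl = 1.3/cos(-3.5°) = 1.302 m; N'_2 = 49·cos(-3.5°) − 3·1.302 = 45.0; c'Δl = 2.60; W sinα = -3.0
Slice 3: Δl = 1.9/cos2.6° = 1.902 m; N'_3 = 97·cos2.6° − 13·1.902 = 72.2; c'Δl = 3.80; W sinα = 4.4
Slice 4: Δl = 3.0/cos12.0° = 3.067 m; N'_4 = 197·cos12.0° − 15·3.067 = 146.7; c'Δl = 6.13; W sinα = 41.0
Slice 5: Δl = 2.6/cos23.1° = 2.827 m; N'_5 = 190·cos23.1° − 14·2.827 = 135.2; c'Δl = 5.65; W sinα = 74.5
Slice 6: Δl = 2.3/cos33.7° = 2.765 m; N'_6 = 161·cos33.7° − 9·2.765 = 109.1; c'Δl = 5.53; W sinα = 89.3
Slice 7: Δl = 3.0/cos46.9° = 4.391 m; N'_7 = 100·cos46.9° − 9·4.391 = 28.8; c'Δl = 8.78; W sinα = 73.0
Σc'Δl = 38.0 kN/m; ΣN' = 560.1 kN/m; ΣW sinα = 270.4 kN/m
Resisting = 38.0 + 560.1·tan35.1° = 38.0 + 393.6 = 431.6 kN/m
FS = 431.6 / 270.4 = 1.596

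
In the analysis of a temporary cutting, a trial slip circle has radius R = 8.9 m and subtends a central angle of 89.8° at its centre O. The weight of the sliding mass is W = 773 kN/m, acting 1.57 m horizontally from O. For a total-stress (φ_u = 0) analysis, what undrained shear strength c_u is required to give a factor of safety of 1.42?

c_u = 13.9 kPa

FS = c_u·L_a·R / (W·d), so c_u = FS·W·d / (L_a·R).
Arc length L_a = R·θ = 8.9·(89.8°·π/180) = 8.9·1.5673 = 13.95 m
c_u = 1.42·773·1.57 / (13.95·8.9) = 1723.3 / 124.15 = 13.88 kPa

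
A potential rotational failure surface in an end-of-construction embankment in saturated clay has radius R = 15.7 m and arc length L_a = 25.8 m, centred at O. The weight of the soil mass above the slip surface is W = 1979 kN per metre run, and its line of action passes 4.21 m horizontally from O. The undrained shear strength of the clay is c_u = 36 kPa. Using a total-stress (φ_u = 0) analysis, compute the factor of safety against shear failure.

FS = 1.75

Taking moments about the centre O, the resisting moment is provided by the undrained shear strength acting along the arc:
M_R = c_u·L_a·R = 36·25.80·15.7 = 14582.2 kN·m/m
M_D = W·d = 1979·4.21 = 8331.6 kN·m/m
FS = M_R / M_D = 14582.2 / 8331.6 = 1.750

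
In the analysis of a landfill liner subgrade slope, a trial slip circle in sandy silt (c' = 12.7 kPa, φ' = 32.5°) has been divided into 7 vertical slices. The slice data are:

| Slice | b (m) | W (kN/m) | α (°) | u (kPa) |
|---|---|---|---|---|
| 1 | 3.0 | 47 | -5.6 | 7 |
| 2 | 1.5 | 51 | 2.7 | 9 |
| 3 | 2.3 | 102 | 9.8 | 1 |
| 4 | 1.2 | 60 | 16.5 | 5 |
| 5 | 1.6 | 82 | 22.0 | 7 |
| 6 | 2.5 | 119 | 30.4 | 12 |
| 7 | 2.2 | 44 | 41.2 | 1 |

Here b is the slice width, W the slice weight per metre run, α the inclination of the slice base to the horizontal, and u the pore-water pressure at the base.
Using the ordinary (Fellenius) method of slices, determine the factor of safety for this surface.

Ordinary method of slices: FS = Σ[c'·Δl_i + (W_i cosα_i − u_i·Δl_i)·tanφ'] / Σ W_i sinα_i, with Δl_i = b_i / cosα_i.
Slice 1: Δl = 3.0/cos(-5.6°) = 3.014 m; N'_1 = 47·cos(-5.6°) − 7·3.014 = 25.7; c'Δl = 38.28; W sinα = -4.6
Slice 2: Δl = 1.5/cos2.7° = 1.502 m; N'_2 = 51·cos2.7° − 9·1.502 = 37.4; c'Δl = 19.07; W sinα = 2.4
Slice 3: Δl = 2.3/cos9.8° = 2.334 m; N'_3 = 102·cos9.8° − 1·2.334 = 98.2; c'Δl = 29.64; W sinα = 17.4
Slice 4: Δl = 1.2/cos16.5° = 1.252 m; N'_4 = 60·cos16.5° − 5·1.252 = 51.3; c'Δl = 15.89; W sinα = 17.0
Slice 5: Δl = 1.6/cos22.0° = 1.726 m; N'_5 = 82·cos22.0° − 7·1.726 = 63.9; c'Δl = 21.92; W sinα = 30.7
Slice 6: Δl = 2.5/cos30.4° = 2.899 m; N'_6 = 119·cos30.4° − 12·2.899 = 67.9; c'Δl = 36.81; W sinα = 60.2
Slice 7: Δl = 2.2/cos41.2° = 2.924 m; N'_7 = 44·cos41.2° − 1·2.924 = 30.2; c'Δl = 37.13; W sinα = 29.0
Σc'Δl = 198.8 kN/m; ΣN' = 374.5 kN/m; ΣW sinα = 152.1 kN/m
Resisting = 198.8 + 374.5·tan32.5° = 198.8 + 238.6 = 437.4 kN/m
FS = 437.4 / 152.1 = 2.875

FS = 2.87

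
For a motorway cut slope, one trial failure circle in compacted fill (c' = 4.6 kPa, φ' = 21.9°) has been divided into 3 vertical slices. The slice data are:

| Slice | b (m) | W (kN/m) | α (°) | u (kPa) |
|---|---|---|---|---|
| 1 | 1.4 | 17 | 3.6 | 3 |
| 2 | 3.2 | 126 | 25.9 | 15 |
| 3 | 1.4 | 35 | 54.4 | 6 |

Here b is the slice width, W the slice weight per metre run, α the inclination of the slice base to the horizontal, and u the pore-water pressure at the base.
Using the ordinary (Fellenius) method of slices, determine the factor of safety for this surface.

FS = 0.77

Ordinary method of slices: FS = Σ[c'·Δl_i + (W_i cosα_i − u_i·Δl_i)·tanφ'] / Σ W_i sinα_i, with Δl_i = b_i / cosα_i.
Slice 1: Δl = 1.4/cos3.6° = 1.403 m; N'_1 = 17·cos3.6° − 3·1.403 = 12.8; c'Δl = 6.45; W sinα = 1.1
Slice 2: Δl = 3.2/cos25.9° = 3.557 m; N'_2 = 126·cos25.9° − 15·3.557 = 60.0; c'Δl = 16.36; W sinα = 55.0
Slice 3: Δl = 1.4/cos54.4° = 2.405 m; N'_3 = 35·cos54.4° − 6·2.405 = 5.9; c'Δl = 11.06; W sinα = 28.5
Σc'Δl = 33.9 kN/m; ΣN' = 78.7 kN/m; ΣW sinα = 84.6 kN/m
Resisting = 33.9 + 78.7·tan21.9° = 33.9 + 31.6 = 65.5 kN/m
FS = 65.5 / 84.6 = 0.775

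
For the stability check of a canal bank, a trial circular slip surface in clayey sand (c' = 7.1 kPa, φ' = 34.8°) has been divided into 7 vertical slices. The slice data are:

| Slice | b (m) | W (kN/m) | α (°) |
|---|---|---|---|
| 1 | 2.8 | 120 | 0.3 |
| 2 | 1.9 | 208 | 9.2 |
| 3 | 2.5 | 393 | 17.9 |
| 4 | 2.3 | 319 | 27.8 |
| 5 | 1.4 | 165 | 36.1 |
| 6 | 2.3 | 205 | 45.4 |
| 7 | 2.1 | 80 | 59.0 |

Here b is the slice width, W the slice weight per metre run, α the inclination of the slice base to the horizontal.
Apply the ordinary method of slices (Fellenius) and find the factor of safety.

FS = 1.69

Ordinary method of slices: FS = Σ[c'·Δl_i + (W_i cosα_i)·tanφ'] / Σ W_i sinα_i, with Δl_i = b_i / cosα_i.
Slice 1: Δl = 2.8/cos0.3° = 2.800 m; N'_1 = 120·cos0.3° = 120.0; c'Δl = 19.88; W sinα = 0.6
Slice 2: Δl = 1.9/cos9.2° = 1.925 m; N'_2 = 208·cos9.2° = 205.3; c'Δl = 13.67; W sinα = 33.3
Slice 3: Δl = 2.5/cos17.9° = 2.627 m; N'_3 = 393·cos17.9° = 374.0; c'Δl = 18.65; W sinα = 120.8
Slice 4: Δl = 2.3/cos27.8° = 2.600 m; N'_4 = 319·cos27.8° = 282.2; c'Δl = 18.46; W sinα = 148.8
Slice 5: Δl = 1.4/cos36.1° = 1.733 m; N'_5 = 165·cos36.1° = 133.3; c'Δl = 12.30; W sinα = 97.2
Slice 6: Δl = 2.3/cos45.4° = 3.276 m; N'_6 = 205·cos45.4° = 143.9; c'Δl = 23.26; W sinα = 146.0
Slice 7: Δl = 2.1/cos59.0° = 4.077 m; N'_7 = 80·cos59.0° = 41.2; c'Δl = 28.95; W sinα = 68.6
Σc'Δl = 135.2 kN/m; ΣN' = 1299.9 kN/m; ΣW sinα = 615.2 kN/m
Resisting = 135.2 + 1299.9·tan34.8° = 135.2 + 903.5 = 1038.7 kN/m
FS = 1038.7 / 615.2 = 1.688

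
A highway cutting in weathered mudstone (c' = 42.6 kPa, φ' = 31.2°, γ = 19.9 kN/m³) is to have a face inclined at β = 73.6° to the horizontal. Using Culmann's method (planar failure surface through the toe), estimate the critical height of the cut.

H_c = 26.86 m

Culmann's analysis gives the critical failure plane at α_cr = (β + φ')/2 = (73.6 + 31.2)/2 = 52.4°, and the critical height
H_c = (4c'/γ) · sinβ cosφ' / [1 − cos(β − φ')]
    = (4·42.6/19.9) · sin73.6°·cos31.2° / [1 − cos(42.4°)]
    = 8.563 · 0.9593·0.8554 / [1 − 0.7385]
    = 8.563 · 0.8206 / 0.2615
    = 26.86 m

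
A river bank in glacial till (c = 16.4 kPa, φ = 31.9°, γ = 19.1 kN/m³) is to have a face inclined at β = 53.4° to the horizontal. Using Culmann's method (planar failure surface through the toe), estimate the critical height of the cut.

H_c = 33.64 m

Culmann's analysis gives the critical failure plane at α_cr = (β + φ)/2 = (53.4 + 31.9)/2 = 42.6°, and the critical height
H_c = (4c/γ) · sinβ cosφ / [1 − cos(β − φ)]
    = (4·16.4/19.1) · sin53.4°·cos31.9° / [1 − cos(21.5°)]
    = 3.435 · 0.8028·0.8490 / [1 − 0.9304]
    = 3.435 · 0.6816 / 0.0696
    = 33.64 m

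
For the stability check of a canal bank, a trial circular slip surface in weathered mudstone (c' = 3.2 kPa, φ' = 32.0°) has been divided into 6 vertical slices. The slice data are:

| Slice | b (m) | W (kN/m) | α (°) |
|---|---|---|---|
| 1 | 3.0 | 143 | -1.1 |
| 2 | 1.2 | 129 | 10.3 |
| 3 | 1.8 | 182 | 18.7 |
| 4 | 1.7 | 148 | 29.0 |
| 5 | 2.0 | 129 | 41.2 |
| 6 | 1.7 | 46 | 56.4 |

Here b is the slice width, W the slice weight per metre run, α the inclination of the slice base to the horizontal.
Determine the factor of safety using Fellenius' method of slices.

FS = 1.75

Ordinary method of slices: FS = Σ[c'·Δl_i + (W_i cosα_i)·tanφ'] / Σ W_i sinα_i, with Δl_i = b_i / cosα_i.
Slice 1: Δl = 3.0/cos(-1.1°) = 3.001 m; N'_1 = 143·cos(-1.1°) = 143.0; c'Δl = 9.60; W sinα = -2.7
Slice 2: Δl = 1.2/cos10.3° = 1.220 m; N'_2 = 129·cos10.3° = 126.9; c'Δl = 3.90; W sinα = 23.1
Slice 3: Δl = 1.8/cos18.7° = 1.900 m; N'_3 = 182·cos18.7° = 172.4; c'Δl = 6.08; W sinα = 58.4
Slice 4: Δl = 1.7/cos29.0° = 1.944 m; N'_4 = 148·cos29.0° = 129.4; c'Δl = 6.22; W sinα = 71.8
Slice 5: Δl = 2.0/cos41.2° = 2.658 m; N'_5 = 129·cos41.2° = 97.1; c'Δl = 8.51; W sinα = 85.0
Slice 6: Δl = 1.7/cos56.4° = 3.072 m; N'_6 = 46·cos56.4° = 25.5; c'Δl = 9.83; W sinα = 38.3
Σc'Δl = 44.1 kN/m; ΣN' = 694.2 kN/m; ΣW sinα = 273.7 kN/m
Resisting = 44.1 + 694.2·tan32.0° = 44.1 + 433.8 = 478.0 kN/m
FS = 478.0 / 273.7 = 1.746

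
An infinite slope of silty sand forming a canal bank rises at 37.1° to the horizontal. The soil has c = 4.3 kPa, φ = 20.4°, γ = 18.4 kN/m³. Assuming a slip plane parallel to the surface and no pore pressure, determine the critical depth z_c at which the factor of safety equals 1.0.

Setting FS = 1.00 in FS = [c + γz cos²β tanφ] / [γz sinβ cosβ] and solving for z:
z = c / [γ cosβ (FS·sinβ − cosβ·tanφ)]
  = 4.3 / [18.4·cos37.1°·(1.00·sin37.1° − cos37.1°·tan20.4°)]
  = 4.3 / [18.4·0.7976·(1.00·0.6032 − 0.7976·0.3719)]
  = 4.3 / 4.4994 = 0.956 m

z_c = 0.96 m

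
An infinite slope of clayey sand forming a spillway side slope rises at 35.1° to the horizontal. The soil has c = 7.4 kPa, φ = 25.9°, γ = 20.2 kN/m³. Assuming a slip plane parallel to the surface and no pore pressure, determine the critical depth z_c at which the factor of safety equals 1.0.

z_c = 2.52 m

Setting FS = 1.00 in FS = [c + γz cos²β tanφ] / [γz sinβ cosβ] and solving for z:
z = c / [γ cosβ (FS·sinβ − cosβ·tanφ)]
  = 7.4 / [20.2·cos35.1°·(1.00·sin35.1° − cos35.1°·tan25.9°)]
  = 7.4 / [20.2·0.8181·(1.00·0.5750 − 0.8181·0.4856)]
  = 7.4 / 2.9373 = 2.519 m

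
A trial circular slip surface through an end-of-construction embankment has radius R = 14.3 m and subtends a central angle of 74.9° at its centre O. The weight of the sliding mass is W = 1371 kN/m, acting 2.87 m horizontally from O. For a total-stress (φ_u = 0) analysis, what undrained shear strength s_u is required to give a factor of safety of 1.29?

s_u = 19.0 kPa

FS = s_u·L_a·R / (W·d), so s_u = FS·W·d / (L_a·R).
Arc length L_a = R·θ = 14.3·(74.9°·π/180) = 14.3·1.3073 = 18.69 m
s_u = 1.29·1371·2.87 / (18.69·14.3) = 5075.9 / 267.32 = 18.99 kPa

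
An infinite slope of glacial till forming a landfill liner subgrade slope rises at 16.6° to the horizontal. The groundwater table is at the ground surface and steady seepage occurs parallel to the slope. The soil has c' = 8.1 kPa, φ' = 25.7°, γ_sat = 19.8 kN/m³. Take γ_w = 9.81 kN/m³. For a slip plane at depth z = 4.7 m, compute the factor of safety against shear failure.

With seepage parallel to the slope and the water table at the surface, the effective normal stress on the slip plane uses the buoyant unit weight γ' = γ_sat − γ_w while the driving shear stress uses γ_sat:
FS = [c' + γ' z cos²β tanφ'] / [γ_sat z sinβ cosβ]
γ' = 19.8 − 9.81 = 9.99 kN/m³
Numerator = 8.1 + 9.99·4.7·cos²16.6°·tan25.7° = 8.1 + 9.99·4.7·0.9184·0.4813 = 28.853 kPa
Denominator = 19.8·4.7·sin16.6°·cos16.6° = 19.8·4.7·0.2857·0.9583 = 25.478 kPa
FS = 28.853 / 25.478 = 1.132

FS = 1.13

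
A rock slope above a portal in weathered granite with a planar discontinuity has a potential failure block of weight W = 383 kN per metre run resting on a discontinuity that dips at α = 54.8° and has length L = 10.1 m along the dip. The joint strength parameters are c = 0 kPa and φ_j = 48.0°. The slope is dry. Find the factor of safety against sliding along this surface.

Resolving the block weight along and normal to the plane and applying the Mohr–Coulomb strength on the joint:
N' = W cosα = 383·cos54.8° = 220.8 kN/m
Driving force T = W sinα = 383·sin54.8° = 313.0 kN/m
Resisting force R = c·L + N'·tanφ_j = 0·10.1 + 220.8·tan48.0° = 0.0 + 245.2 = 245.2 kN/m
FS = R / T = 245.2 / 313.0 = 0.783

FS = 0.78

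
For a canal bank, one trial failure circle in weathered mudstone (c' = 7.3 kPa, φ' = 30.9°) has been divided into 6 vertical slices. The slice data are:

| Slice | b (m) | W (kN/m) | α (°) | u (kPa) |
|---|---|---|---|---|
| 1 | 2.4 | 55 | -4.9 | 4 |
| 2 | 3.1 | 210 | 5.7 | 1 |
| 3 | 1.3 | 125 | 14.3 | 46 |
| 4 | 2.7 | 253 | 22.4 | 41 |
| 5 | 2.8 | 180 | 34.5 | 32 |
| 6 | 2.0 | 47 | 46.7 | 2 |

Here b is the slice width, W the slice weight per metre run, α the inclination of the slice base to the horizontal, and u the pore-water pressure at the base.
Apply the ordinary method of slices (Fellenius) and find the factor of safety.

FS = 1.47

Ordinary method of slices: FS = Σ[c'·Δl_i + (W_i cosα_i − u_i·Δl_i)·tanφ'] / Σ W_i sinα_i, with Δl_i = b_i / cosα_i.
Slice 1: Δl = 2.4/cos(-4.9°) = 2.409 m; N'_1 = 55·cos(-4.9°) − 4·2.409 = 45.2; c'Δl = 17.58; W sinα = -4.7
Slice 2: Δl = 3.1/cos5.7° = 3.115 m; N'_2 = 210·cos5.7° − 1·3.115 = 205.8; c'Δl = 22.74; W sinα = 20.9
Slice 3: Δl = 1.3/cos14.3° = 1.342 m; N'_3 = 125·cos14.3° − 46·1.342 = 59.4; c'Δl = 9.79; W sinα = 30.9
Slice 4: Δl = 2.7/cos22.4° = 2.920 m; N'_4 = 253·cos22.4° − 41·2.920 = 114.2; c'Δl = 21.32; W sinα = 96.4
Slice 5: Δl = 2.8/cos34.5° = 3.398 m; N'_5 = 180·cos34.5° − 32·3.398 = 39.6; c'Δl = 24.80; W sinα = 102.0
Slice 6: Δl = 2.0/cos46.7° = 2.916 m; N'_6 = 47·cos46.7° − 2·2.916 = 26.4; c'Δl = 21.29; W sinα = 34.2
Σc'Δl = 117.5 kN/m; ΣN' = 490.6 kN/m; ΣW sinα = 279.6 kN/m
Resisting = 117.5 + 490.6·tan30.9° = 117.5 + 293.6 = 411.2 kN/m
FS = 411.2 / 279.6 = 1.471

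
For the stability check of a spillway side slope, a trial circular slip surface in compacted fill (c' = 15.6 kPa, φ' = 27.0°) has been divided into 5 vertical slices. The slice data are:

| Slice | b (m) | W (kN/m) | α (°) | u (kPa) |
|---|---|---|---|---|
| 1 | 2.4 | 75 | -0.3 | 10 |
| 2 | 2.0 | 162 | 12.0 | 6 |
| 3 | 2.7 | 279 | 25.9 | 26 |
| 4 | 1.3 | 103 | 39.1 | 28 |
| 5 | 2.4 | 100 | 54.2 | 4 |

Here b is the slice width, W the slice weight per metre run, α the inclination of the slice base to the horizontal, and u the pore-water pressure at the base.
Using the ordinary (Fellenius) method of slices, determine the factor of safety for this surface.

FS = 1.44

Ordinary method of slices: FS = Σ[c'·Δl_i + (W_i cosα_i − u_i·Δl_i)·tanφ'] / Σ W_i sinα_i, with Δl_i = b_i / cosα_i.
Slice 1: Δl = 2.4/cos(-0.3°) = 2.400 m; N'_1 = 75·cos(-0.3°) − 10·2.400 = 51.0; c'Δl = 37.44; W sinα = -0.4
Slice 2: Δl = 2.0/cos12.0° = 2.045 m; N'_2 = 162·cos12.0° − 6·2.045 = 146.2; c'Δl = 31.90; W sinα = 33.7
Slice 3: Δl = 2.7/cos25.9° = 3.001 m; N'_3 = 279·cos25.9° − 26·3.001 = 172.9; c'Δl = 46.82; W sinα = 121.9
Slice 4: Δl = 1.3/cos39.1° = 1.675 m; N'_4 = 103·cos39.1° − 28·1.675 = 33.0; c'Δl = 26.13; W sinα = 65.0
Slice 5: Δl = 2.4/cos54.2° = 4.103 m; N'_5 = 100·cos54.2° − 4·4.103 = 42.1; c'Δl = 64.00; W sinα = 81.1
Σc'Δl = 206.3 kN/m; ΣN' = 445.2 kN/m; ΣW sinα = 301.2 kN/m
Resisting = 206.3 + 445.2·tan27.0° = 206.3 + 226.9 = 433.2 kN/m
FS = 433.2 / 301.2 = 1.438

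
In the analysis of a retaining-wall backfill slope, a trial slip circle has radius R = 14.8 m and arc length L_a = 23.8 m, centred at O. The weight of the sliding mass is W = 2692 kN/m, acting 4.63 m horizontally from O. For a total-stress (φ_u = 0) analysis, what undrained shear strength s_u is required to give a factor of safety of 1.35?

s_u = 47.8 kPa

FS = s_u·L_a·R / (W·d), so s_u = FS·W·d / (L_a·R).
s_u = 1.35·2692·4.63 / (23.80·14.8) = 16826.3 / 352.24 = 47.77 kPa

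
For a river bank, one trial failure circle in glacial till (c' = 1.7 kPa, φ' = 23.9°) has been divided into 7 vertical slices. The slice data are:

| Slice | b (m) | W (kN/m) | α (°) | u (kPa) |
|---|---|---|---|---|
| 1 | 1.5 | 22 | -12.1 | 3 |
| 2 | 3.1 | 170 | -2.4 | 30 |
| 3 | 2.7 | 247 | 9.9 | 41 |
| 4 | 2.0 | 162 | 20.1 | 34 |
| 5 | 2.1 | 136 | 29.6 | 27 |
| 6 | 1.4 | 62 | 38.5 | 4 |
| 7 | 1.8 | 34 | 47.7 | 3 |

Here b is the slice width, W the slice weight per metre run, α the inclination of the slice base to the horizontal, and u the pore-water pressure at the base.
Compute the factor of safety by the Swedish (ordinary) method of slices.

FS = 0.97

Ordinary method of slices: FS = Σ[c'·Δl_i + (W_i cosα_i − u_i·Δl_i)·tanφ'] / Σ W_i sinα_i, with Δl_i = b_i / cosα_i.
Slice 1: Δl = 1.5/cos(-12.1°) = 1.534 m; N'_1 = 22·cos(-12.1°) − 3·1.534 = 16.9; c'Δl = 2.61; W sinα = -4.6
Slice 2: Δl = 3.1/cos(-2.4°) = 3.103 m; N'_2 = 170·cos(-2.4°) − 30·3.103 = 76.8; c'Δl = 5.27; W sinα = -7.1
Slice 3: Δl = 2.7/cos9.9° = 2.741 m; N'_3 = 247·cos9.9° − 41·2.741 = 130.9; c'Δl = 4.66; W sinα = 42.5
Slice 4: Δl = 2.0/cos20.1° = 2.130 m; N'_4 = 162·cos20.1° − 34·2.130 = 79.7; c'Δl = 3.62; W sinα = 55.7
Slice 5: Δl = 2.1/cos29.6° = 2.415 m; N'_5 = 136·cos29.6° − 27·2.415 = 53.0; c'Δl = 4.11; W sinα = 67.2
Slice 6: Δl = 1.4/cos38.5° = 1.789 m; N'_6 = 62·cos38.5° − 4·1.789 = 41.4; c'Δl = 3.04; W sinα = 38.6
Slice 7: Δl = 1.8/cos47.7° = 2.675 m; N'_7 = 34·cos47.7° − 3·2.675 = 14.9; c'Δl = 4.55; W sinα = 25.1
Σc'Δl = 27.9 kN/m; ΣN' = 413.6 kN/m; ΣW sinα = 217.3 kN/m
Resisting = 27.9 + 413.6·tan23.9° = 27.9 + 183.3 = 211.1 kN/m
FS = 211.1 / 217.3 = 0.972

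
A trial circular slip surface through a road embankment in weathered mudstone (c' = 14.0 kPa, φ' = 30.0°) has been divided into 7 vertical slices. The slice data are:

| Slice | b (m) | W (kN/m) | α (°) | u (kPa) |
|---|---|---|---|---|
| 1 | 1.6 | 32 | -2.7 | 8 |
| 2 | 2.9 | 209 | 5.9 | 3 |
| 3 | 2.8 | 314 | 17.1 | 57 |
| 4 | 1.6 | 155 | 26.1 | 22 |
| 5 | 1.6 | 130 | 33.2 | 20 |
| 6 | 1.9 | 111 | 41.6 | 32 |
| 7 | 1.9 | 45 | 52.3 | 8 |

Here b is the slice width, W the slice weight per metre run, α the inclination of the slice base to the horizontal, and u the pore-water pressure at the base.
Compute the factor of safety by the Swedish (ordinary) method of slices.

FS = 1.49

Ordinary method of slices: FS = Σ[c'·Δl_i + (W_i cosα_i − u_i·Δl_i)·tanφ'] / Σ W_i sinα_i, with Δl_i = b_i / cosα_i.
Slice 1: Δl = 1.6/cos(-2.7°) = 1.602 m; N'_1 = 32·cos(-2.7°) − 8·1.602 = 19.2; c'Δl = 22.42; W sinα = -1.5
Slice 2: Δl = 2.9/cos5.9° = 2.915 m; N'_2 = 209·cos5.9° − 3·2.915 = 199.1; c'Δl = 40.82; W sinα = 21.5
Slice 3: Δl = 2.8/cos17.1° = 2.930 m; N'_3 = 314·cos17.1° − 57·2.930 = 133.1; c'Δl = 41.01; W sinα = 92.3
Slice 4: Δl = 1.6/cos26.1° = 1.782 m; N'_4 = 155·cos26.1° − 22·1.782 = 100.0; c'Δl = 24.94; W sinα = 68.2
Slice 5: Δl = 1.6/cos33.2° = 1.912 m; N'_5 = 130·cos33.2° − 20·1.912 = 70.5; c'Δl = 26.77; W sinα = 71.2
Slice 6: Δl = 1.9/cos41.6° = 2.541 m; N'_6 = 111·cos41.6° − 32·2.541 = 1.7; c'Δl = 35.57; W sinα = 73.7
Slice 7: Δl = 1.9/cos52.3° = 3.107 m; N'_7 = 45·cos52.3° − 8·3.107 = 2.7; c'Δl = 43.50; W sinα = 35.6
Σc'Δl = 235.0 kN/m; ΣN' = 526.3 kN/m; ΣW sinα = 361.0 kN/m
Resisting = 235.0 + 526.3·tan30.0° = 235.0 + 303.9 = 538.9 kN/m
FS = 538.9 / 361.0 = 1.493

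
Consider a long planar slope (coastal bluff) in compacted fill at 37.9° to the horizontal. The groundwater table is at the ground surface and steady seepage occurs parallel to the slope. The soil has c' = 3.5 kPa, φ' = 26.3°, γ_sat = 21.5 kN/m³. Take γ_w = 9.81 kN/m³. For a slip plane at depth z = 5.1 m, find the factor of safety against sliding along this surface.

With seepage parallel to the slope and the water table at the surface, the effective normal stress on the slip plane uses the buoyant unit weight γ' = γ_sat − γ_w while the driving shear stress uses γ_sat:
FS = [c' + γ' z cos²β tanφ'] / [γ_sat z sinβ cosβ]
γ' = 21.5 − 9.81 = 11.69 kN/m³
Numerator = 3.5 + 11.69·5.1·cos²37.9°·tan26.3° = 3.5 + 11.69·5.1·0.6227·0.4942 = 21.847 kPa
Denominator = 21.5·5.1·sin37.9°·cos37.9° = 21.5·5.1·0.6143·0.7891 = 53.150 kPa
FS = 21.847 / 53.150 = 0.411

FS = 0.41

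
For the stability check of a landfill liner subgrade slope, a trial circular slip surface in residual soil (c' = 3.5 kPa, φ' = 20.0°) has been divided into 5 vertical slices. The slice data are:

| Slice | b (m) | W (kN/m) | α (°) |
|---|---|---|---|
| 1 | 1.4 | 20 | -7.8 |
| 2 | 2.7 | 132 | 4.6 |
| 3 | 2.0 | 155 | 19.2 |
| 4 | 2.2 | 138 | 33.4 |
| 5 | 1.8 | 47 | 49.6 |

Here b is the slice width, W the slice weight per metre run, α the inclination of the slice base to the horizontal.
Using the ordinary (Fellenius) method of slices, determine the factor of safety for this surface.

Ordinary method of slices: FS = Σ[c'·Δl_i + (W_i cosα_i)·tanφ'] / Σ W_i sinα_i, with Δl_i = b_i / cosα_i.
Slice 1: Δl = 1.4/cos(-7.8°) = 1.413 m; N'_1 = 20·cos(-7.8°) = 19.8; c'Δl = 4.95; W sinα = -2.7
Slice 2: Δl = 2.7/cos4.6° = 2.709 m; N'_2 = 132·cos4.6° = 131.6; c'Δl = 9.48; W sinα = 10.6
Slice 3: Δl = 2.0/cos19.2° = 2.118 m; N'_3 = 155·cos19.2° = 146.4; c'Δl = 7.41; W sinα = 51.0
Slice 4: Δl = 2.2/cos33.4° = 2.635 m; N'_4 = 138·cos33.4° = 115.2; c'Δl = 9.22; W sinα = 76.0
Slice 5: Δl = 1.8/cos49.6° = 2.777 m; N'_5 = 47·cos49.6° = 30.5; c'Δl = 9.72; W sinα = 35.8
Σc'Δl = 40.8 kN/m; ΣN' = 443.4 kN/m; ΣW sinα = 170.6 kN/m
Resisting = 40.8 + 443.4·tan20.0° = 40.8 + 161.4 = 202.2 kN/m
FS = 202.2 / 170.6 = 1.185

FS = 1.19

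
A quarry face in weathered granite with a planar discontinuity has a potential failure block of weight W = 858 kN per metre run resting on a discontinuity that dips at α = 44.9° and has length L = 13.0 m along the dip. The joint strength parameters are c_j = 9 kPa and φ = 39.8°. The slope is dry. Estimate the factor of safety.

Resolving the block weight along and normal to the plane and applying the Mohr–Coulomb strength on the joint:
N' = W cosα = 858·cos44.9° = 607.8 kN/m
Driving force T = W sinα = 858·sin44.9° = 605.6 kN/m
Resisting force R = c_j·L + N'·tanφ = 9·13.0 + 607.8·tan39.8° = 117.0 + 506.4 = 623.4 kN/m
FS = R / T = 623.4 / 605.6 = 1.029

FS = 1.03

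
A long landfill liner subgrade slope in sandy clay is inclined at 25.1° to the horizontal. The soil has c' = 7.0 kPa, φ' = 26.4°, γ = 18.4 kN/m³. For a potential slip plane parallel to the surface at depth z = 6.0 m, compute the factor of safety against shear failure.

FS = 1.22

For an infinite slope with a slip plane parallel to the surface (no pore pressure): FS = [c' + γz cos²β tanφ'] / [γz sinβ cosβ].
γz = 18.4·6.0 = 110.40 kN/m²
Numerator = 7.0 + 110.40·cos²25.1°·tan26.4° = 7.0 + 110.40·0.8201·0.4964 = 51.941 kPa
Denominator = 110.40·sin25.1°·cos25.1° = 110.40·0.4242·0.9056 = 42.409 kPa
FS = 51.941 / 42.409 = 1.225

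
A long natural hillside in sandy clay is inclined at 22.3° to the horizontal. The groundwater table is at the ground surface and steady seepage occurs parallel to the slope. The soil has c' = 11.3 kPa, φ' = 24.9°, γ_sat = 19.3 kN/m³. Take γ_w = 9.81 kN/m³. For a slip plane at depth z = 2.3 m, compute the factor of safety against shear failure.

FS = 1.28

With seepage parallel to the slope and the water table at the surface, the effective normal stress on the slip plane uses the buoyant unit weight γ' = γ_sat − γ_w while the driving shear stress uses γ_sat:
FS = [c' + γ' z cos²β tanφ'] / [γ_sat z sinβ cosβ]
γ' = 19.3 − 9.81 = 9.49 kN/m³
Numerator = 11.3 + 9.49·2.3·cos²22.3°·tan24.9° = 11.3 + 9.49·2.3·0.8560·0.4642 = 19.973 kPa
Denominator = 19.3·2.3·sin22.3°·cos22.3° = 19.3·2.3·0.3795·0.9252 = 15.584 kPa
FS = 19.973 / 15.584 = 1.282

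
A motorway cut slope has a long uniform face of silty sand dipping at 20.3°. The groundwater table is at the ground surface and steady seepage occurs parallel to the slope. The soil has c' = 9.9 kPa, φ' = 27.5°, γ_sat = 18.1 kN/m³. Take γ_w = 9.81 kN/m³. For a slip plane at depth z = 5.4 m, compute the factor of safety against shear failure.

FS = 0.96

With seepage parallel to the slope and the water table at the surface, the effective normal stress on the slip plane uses the buoyant unit weight γ' = γ_sat − γ_w while the driving shear stress uses γ_sat:
FS = [c' + γ' z cos²β tanφ'] / [γ_sat z sinβ cosβ]
γ' = 18.1 − 9.81 = 8.29 kN/m³
Numerator = 9.9 + 8.29·5.4·cos²20.3°·tan27.5° = 9.9 + 8.29·5.4·0.8796·0.5206 = 30.399 kPa
Denominator = 18.1·5.4·sin20.3°·cos20.3° = 18.1·5.4·0.3469·0.9379 = 31.803 kPa
FS = 30.399 / 31.803 = 0.956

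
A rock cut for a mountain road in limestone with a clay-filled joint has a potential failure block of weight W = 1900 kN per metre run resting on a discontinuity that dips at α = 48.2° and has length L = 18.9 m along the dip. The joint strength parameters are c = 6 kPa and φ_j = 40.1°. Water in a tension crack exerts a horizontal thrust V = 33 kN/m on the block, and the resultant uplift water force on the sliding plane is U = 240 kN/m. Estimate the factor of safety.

Resolving the block weight along and normal to the plane and applying the Mohr–Coulomb strength on the joint:
N' = W cosα − U − V sinα = 1900·cos48.2° − 240 − 33·sin48.2° = 1001.8 kN/m
Driving force T = W sinα + V cosα = 1900·sin48.2° + 33·cos48.2° = 1438.4 kN/m
Resisting force R = c·L + N'·tanφ_j = 6·18.9 + 1001.8·tan40.1° = 113.4 + 843.6 = 957.0 kN/m
FS = R / T = 957.0 / 1438.4 = 0.665

FS = 0.67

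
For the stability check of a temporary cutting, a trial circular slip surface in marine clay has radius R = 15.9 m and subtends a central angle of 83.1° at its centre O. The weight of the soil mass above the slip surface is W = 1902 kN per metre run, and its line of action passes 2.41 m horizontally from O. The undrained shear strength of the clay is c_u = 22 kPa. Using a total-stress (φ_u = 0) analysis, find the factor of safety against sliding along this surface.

Taking moments about the centre O, the resisting moment is provided by the undrained shear strength acting along the arc:
Arc length L_a = R·θ = 15.9·(83.1°·π/180) = 15.9·1.4504 = 23.06 m
M_R = c_u·L_a·R = 22·23.06·15.9 = 8066.7 kN·m/m
M_D = W·d = 1902·2.41 = 4583.8 kN·m/m
FS = M_R / M_D = 8066.7 / 4583.8 = 1.760

FS = 1.76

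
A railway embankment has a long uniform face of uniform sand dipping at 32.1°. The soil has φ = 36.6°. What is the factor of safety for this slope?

For a dry cohesionless infinite slope the factor of safety is FS = tanφ / tanβ.
FS = tan36.6° / tan32.1° = 0.7427 / 0.6273 = 1.184

FS = 1.18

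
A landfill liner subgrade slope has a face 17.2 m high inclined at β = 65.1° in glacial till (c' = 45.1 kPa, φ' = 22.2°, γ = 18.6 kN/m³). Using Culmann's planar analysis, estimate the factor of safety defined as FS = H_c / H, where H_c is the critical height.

H_c = (4c'/γ) · sinβ cosφ' / [1 − cos(β − φ')]
    = (4·45.1/18.6) · sin65.1°·cos22.2° / [1 − cos42.9°]
    = 9.699 · 0.8398 / 0.2675 = 30.45 m
FS = H_c / H = 30.45 / 17.2 = 1.771

FS = 1.77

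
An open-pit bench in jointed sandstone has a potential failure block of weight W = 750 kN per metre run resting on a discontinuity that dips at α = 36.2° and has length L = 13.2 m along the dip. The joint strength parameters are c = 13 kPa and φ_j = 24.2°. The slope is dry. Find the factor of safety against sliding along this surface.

FS = 1.00

Resolving the block weight along and normal to the plane and applying the Mohr–Coulomb strength on the joint:
N' = W cosα = 750·cos36.2° = 605.2 kN/m
Driving force T = W sinα = 750·sin36.2° = 443.0 kN/m
Resisting force R = c·L + N'·tanφ_j = 13·13.2 + 605.2·tan24.2° = 171.6 + 272.0 = 443.6 kN/m
FS = R / T = 443.6 / 443.0 = 1.001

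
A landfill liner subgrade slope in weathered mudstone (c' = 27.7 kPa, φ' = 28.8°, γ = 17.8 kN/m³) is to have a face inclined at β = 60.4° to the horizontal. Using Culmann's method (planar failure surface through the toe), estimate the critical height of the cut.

H_c = 31.99 m

Culmann's analysis gives the critical failure plane at α_cr = (β + φ')/2 = (60.4 + 28.8)/2 = 44.6°, and the critical height
H_c = (4c'/γ) · sinβ cosφ' / [1 − cos(β − φ')]
    = (4·27.7/17.8) · sin60.4°·cos28.8° / [1 − cos(31.6°)]
    = 6.225 · 0.8695·0.8763 / [1 − 0.8517]
    = 6.225 · 0.7619 / 0.1483
    = 31.99 m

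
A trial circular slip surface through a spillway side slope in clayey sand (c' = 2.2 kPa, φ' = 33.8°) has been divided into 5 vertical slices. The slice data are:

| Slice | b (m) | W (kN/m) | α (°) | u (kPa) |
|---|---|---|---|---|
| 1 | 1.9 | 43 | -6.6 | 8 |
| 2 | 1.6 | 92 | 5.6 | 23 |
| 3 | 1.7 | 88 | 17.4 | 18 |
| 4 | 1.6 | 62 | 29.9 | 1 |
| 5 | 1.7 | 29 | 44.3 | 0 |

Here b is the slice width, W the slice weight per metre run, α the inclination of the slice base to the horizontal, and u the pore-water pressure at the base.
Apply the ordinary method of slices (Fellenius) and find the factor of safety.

FS = 1.95

Ordinary method of slices: FS = Σ[c'·Δl_i + (W_i cosα_i − u_i·Δl_i)·tanφ'] / Σ W_i sinα_i, with Δl_i = b_i / cosα_i.
Slice 1: Δl = 1.9/cos(-6.6°) = 1.913 m; N'_1 = 43·cos(-6.6°) − 8·1.913 = 27.4; c'Δl = 4.21; W sinα = -4.9
Slice 2: Δl = 1.6/cos5.6° = 1.608 m; N'_2 = 92·cos5.6° − 23·1.608 = 54.6; c'Δl = 3.54; W sinα = 9.0
Slice 3: Δl = 1.7/cos17.4° = 1.782 m; N'_3 = 88·cos17.4° − 18·1.782 = 51.9; c'Δl = 3.92; W sinα = 26.3
Slice 4: Δl = 1.6/cos29.9° = 1.846 m; N'_4 = 62·cos29.9° − 1·1.846 = 51.9; c'Δl = 4.06; W sinα = 30.9
Slice 5: Δl = 1.7/cos44.3° = 2.375 m; N'_5 = 29·cos44.3° − 0·2.375 = 20.8; c'Δl = 5.23; W sinα = 20.3
Σc'Δl = 21.0 kN/m; ΣN' = 206.6 kN/m; ΣW sinα = 81.5 kN/m
Resisting = 21.0 + 206.6·tan33.8° = 21.0 + 138.3 = 159.2 kN/m
FS = 159.2 / 81.5 = 1.953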